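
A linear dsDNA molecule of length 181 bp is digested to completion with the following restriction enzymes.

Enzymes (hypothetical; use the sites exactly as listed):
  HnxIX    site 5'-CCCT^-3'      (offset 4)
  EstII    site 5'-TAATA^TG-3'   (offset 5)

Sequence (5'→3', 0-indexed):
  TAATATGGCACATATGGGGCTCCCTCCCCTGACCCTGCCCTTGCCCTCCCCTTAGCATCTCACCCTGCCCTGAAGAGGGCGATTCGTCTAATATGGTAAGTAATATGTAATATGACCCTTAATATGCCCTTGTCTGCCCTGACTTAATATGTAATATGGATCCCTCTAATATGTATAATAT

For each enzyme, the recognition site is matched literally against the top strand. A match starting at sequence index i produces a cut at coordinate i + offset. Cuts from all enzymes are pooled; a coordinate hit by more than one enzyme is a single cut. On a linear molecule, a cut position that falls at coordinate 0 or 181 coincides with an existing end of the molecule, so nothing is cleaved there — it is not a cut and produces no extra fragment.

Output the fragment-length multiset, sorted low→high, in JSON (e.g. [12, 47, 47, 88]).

Per-enzyme occurrences:
  HnxIX CCCT/4: at [21, 26, 32, 37, 43, 48, 62, 67, 115, 126, 136, 161] ⇒ [25, 30, 36, 41, 47, 52, 66, 71, 119, 130, 140, 165]
  EstII TAATATG/5: at [0, 88, 100, 107, 119, 144, 151, 166] ⇒ [5, 93, 105, 112, 124, 149, 156, 171]

All cut coordinates (distinct, sorted): [5, 25, 30, 36, 41, 47, 52, 66, 71, 93, 105, 112, 119, 124, 130, 140, 149, 156, 165, 171]

Fragment lengths:
  [0,5): 5 bp
  [5,25): 20 bp
  [25,30): 5 bp
  [30,36): 6 bp
  [36,41): 5 bp
  [41,47): 6 bp
  [47,52): 5 bp
  [52,66): 14 bp
  [66,71): 5 bp
  [71,93): 22 bp
  [93,105): 12 bp
  [105,112): 7 bp
  [112,119): 7 bp
  [119,124): 5 bp
  [124,130): 6 bp
  [130,140): 10 bp
  [140,149): 9 bp
  [149,156): 7 bp
  [156,165): 9 bp
  [165,171): 6 bp
  [171,181): 10 bp

[5,5,5,5,5,5,6,6,6,6,7,7,7,9,9,10,10,12,14,20,22]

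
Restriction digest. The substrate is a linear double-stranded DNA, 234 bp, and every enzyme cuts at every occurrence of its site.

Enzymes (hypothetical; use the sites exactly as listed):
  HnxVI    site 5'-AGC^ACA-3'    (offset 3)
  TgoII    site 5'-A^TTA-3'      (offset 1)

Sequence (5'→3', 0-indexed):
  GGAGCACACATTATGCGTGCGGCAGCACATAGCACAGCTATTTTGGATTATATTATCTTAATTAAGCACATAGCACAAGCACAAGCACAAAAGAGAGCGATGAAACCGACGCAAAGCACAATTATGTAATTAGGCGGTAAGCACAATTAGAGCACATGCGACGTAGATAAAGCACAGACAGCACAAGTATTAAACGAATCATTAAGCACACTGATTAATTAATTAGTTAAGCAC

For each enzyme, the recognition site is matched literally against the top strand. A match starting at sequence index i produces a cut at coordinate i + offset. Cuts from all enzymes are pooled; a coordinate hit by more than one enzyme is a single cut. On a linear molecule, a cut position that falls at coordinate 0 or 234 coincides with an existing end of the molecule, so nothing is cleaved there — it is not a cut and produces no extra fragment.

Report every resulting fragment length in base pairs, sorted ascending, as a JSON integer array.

Per-enzyme occurrences:
  HnxVI (AGCACA, off=3): starts [2, 23, 30, 64, 71, 77, 83, 114, 139, 150, 170, 179, 204] → cuts [5, 26, 33, 67, 74, 80, 86, 117, 142, 153, 173, 182, 207]
  TgoII (ATTA, off=1): starts [9, 46, 51, 60, 120, 128, 145, 188, 200, 213, 217, 221] → cuts [10, 47, 52, 61, 121, 129, 146, 189, 201, 214, 218, 222]

Pooled cuts: [5, 10, 26, 33, 47, 52, 61, 67, 74, 80, 86, 117, 121, 129, 142, 146, 153, 173, 182, 189, 201, 207, 214, 218, 222]

Fragment lengths:
  [0,5): 5 bp
  [5,10): 5 bp
  [10,26): 16 bp
  [26,33): 7 bp
  [33,47): 14 bp
  [47,52): 5 bp
  [52,61): 9 bp
  [61,67): 6 bp
  [67,74): 7 bp
  [74,80): 6 bp
  [80,86): 6 bp
  [86,117): 31 bp
  [117,121): 4 bp
  [121,129): 8 bp
  [129,142): 13 bp
  [142,146): 4 bp
  [146,153): 7 bp
  [153,173): 20 bp
  [173,182): 9 bp
  [182,189): 7 bp
  [189,201): 12 bp
  [201,207): 6 bp
  [207,214): 7 bp
  [214,218): 4 bp
  [218,222): 4 bp
  [222,234): 12 bp

[4,4,4,4,5,5,5,6,6,6,6,7,7,7,7,7,8,9,9,12,12,13,14,16,20,31]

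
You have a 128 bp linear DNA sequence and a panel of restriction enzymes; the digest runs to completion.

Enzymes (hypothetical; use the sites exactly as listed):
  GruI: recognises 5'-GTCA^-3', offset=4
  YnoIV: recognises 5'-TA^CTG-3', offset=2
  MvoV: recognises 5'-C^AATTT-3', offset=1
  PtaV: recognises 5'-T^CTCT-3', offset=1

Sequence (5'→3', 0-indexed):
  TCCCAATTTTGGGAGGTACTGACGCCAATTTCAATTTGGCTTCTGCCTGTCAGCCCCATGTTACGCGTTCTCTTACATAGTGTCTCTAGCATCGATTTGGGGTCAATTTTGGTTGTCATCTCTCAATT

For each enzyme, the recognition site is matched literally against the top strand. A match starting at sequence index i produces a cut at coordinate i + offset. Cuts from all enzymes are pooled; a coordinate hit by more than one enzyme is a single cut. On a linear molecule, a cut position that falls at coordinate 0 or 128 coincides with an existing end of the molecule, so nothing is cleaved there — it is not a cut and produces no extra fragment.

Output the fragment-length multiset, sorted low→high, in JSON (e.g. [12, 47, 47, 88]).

Scan for sites:
  GruI GTCA/4: at [48, 101, 114] ⇒ [52, 105, 118]
  YnoIV TACTG/2: at [16] ⇒ [18]
  MvoV CAATTT/1: at [3, 25, 31, 103] ⇒ [4, 26, 32, 104]
  PtaV TCTCT/1: at [68, 82, 118] ⇒ [69, 83, 119]

All cut coordinates (distinct, sorted): [4, 18, 26, 32, 52, 69, 83, 104, 105, 118, 119]

Fragment lengths:
  [0,4): 4 bp
  [4,18): 14 bp
  [18,26): 8 bp
  [26,32): 6 bp
  [32,52): 20 bp
  [52,69): 17 bp
  [69,83): 14 bp
  [83,104): 21 bp
  [104,105): 1 bp
  [105,118): 13 bp
  [118,119): 1 bp
  [119,128): 9 bp

[1,1,4,6,8,9,13,14,14,17,20,21]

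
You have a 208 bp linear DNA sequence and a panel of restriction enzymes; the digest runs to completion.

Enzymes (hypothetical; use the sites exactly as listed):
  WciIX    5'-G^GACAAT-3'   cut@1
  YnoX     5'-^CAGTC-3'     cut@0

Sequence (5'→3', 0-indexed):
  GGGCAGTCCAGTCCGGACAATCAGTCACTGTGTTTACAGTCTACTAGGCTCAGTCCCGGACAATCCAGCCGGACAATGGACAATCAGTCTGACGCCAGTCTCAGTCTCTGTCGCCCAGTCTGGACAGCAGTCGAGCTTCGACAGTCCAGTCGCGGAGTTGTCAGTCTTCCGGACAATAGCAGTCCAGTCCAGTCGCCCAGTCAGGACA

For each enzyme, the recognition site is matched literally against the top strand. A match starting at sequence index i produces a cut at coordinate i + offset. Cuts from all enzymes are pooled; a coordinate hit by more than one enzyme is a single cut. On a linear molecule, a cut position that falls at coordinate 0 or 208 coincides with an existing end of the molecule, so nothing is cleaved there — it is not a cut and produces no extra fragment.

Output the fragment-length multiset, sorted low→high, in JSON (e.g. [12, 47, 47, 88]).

[3,5,5,5,5,6,6,6,7,7,8,8,8,10,11,11,12,13,14,14,14,15,15]

Per-enzyme occurrences:
  WciIX GGACAAT/1: at [14, 57, 70, 77, 170] ⇒ [15, 58, 71, 78, 171]
  YnoX CAGTC/0: at [3, 8, 21, 36, 50, 84, 95, 101, 115, 127, 141, 146, 161, 179, 184, 189, 197] ⇒ [3, 8, 21, 36, 50, 84, 95, 101, 115, 127, 141, 146, 161, 179, 184, 189, 197]

Pooled cuts: [3, 8, 15, 21, 36, 50, 58, 71, 78, 84, 95, 101, 115, 127, 141, 146, 161, 171, 179, 184, 189, 197]

Fragment lengths:
  [0,3): 3 bp
  [3,8): 5 bp
  [8,15): 7 bp
  [15,21): 6 bp
  [21,36): 15 bp
  [36,50): 14 bp
  [50,58): 8 bp
  [58,71): 13 bp
  [71,78): 7 bp
  [78,84): 6 bp
  [84,95): 11 bp
  [95,101): 6 bp
  [101,115): 14 bp
  [115,127): 12 bp
  [127,141): 14 bp
  [141,146): 5 bp
  [146,161): 15 bp
  [161,171): 10 bp
  [171,179): 8 bp
  [179,184): 5 bp
  [184,189): 5 bp
  [189,197): 8 bp
  [197,208): 11 bp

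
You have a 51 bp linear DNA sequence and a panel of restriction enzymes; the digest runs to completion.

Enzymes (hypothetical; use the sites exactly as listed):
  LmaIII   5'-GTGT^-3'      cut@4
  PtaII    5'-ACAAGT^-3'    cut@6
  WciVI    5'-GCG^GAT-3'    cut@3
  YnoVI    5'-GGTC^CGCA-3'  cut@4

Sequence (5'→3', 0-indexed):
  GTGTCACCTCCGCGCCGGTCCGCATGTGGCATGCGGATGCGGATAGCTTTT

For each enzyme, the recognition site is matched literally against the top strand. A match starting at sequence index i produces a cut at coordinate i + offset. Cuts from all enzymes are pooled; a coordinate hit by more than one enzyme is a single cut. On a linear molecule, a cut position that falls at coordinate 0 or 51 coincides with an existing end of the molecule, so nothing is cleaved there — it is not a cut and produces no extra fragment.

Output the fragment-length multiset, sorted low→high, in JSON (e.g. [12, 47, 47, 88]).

[4,6,10,15,16]

Per-enzyme occurrences:
  LmaIII (GTGT, off=4): starts [0] → cuts [4]
  PtaII (ACAAGT, off=6): no sites
  WciVI (GCGGAT, off=3): starts [32, 38] → cuts [35, 41]
  YnoVI (GGTCCGCA, off=4): starts [16] → cuts [20]

All cut coordinates (distinct, sorted): [4, 20, 35, 41]

Fragment lengths:
  [0,4): 4 bp
  [4,20): 16 bp
  [20,35): 15 bp
  [35,41): 6 bp
  [41,51): 10 bp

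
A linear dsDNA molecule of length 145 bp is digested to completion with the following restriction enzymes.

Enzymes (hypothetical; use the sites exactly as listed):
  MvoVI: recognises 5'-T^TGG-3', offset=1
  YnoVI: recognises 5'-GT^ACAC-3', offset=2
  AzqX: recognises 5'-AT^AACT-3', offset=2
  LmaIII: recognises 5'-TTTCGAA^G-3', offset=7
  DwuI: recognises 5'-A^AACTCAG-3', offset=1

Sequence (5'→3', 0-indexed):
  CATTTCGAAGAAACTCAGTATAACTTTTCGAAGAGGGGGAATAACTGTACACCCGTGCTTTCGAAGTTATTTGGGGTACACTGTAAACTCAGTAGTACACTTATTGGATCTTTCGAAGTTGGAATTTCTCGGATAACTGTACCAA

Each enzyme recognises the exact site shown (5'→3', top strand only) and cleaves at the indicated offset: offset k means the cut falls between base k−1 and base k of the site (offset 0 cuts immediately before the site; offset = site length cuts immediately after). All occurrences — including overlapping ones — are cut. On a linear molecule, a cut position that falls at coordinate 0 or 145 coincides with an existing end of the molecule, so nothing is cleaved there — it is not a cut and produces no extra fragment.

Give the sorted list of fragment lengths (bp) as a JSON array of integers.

Scan for sites:
  MvoVI (TTGG, off=1): starts [70, 103, 118] → cuts [71, 104, 119]
  YnoVI (GTACAC, off=2): starts [46, 75, 94] → cuts [48, 77, 96]
  AzqX (ATAACT, off=2): starts [19, 40, 132] → cuts [21, 42, 134]
  LmaIII (TTTCGAAG, off=7): starts [2, 25, 58, 110] → cuts [9, 32, 65, 117]
  DwuI (AAACTCAG, off=1): starts [10, 84] → cuts [11, 85]

Pooled cuts: [9, 11, 21, 32, 42, 48, 65, 71, 77, 85, 96, 104, 117, 119, 134]

Fragment lengths:
  [0,9): 9 bp
  [9,11): 2 bp
  [11,21): 10 bp
  [21,32): 11 bp
  [32,42): 10 bp
  [42,48): 6 bp
  [48,65): 17 bp
  [65,71): 6 bp
  [71,77): 6 bp
  [77,85): 8 bp
  [85,96): 11 bp
  [96,104): 8 bp
  [104,117): 13 bp
  [117,119): 2 bp
  [119,134): 15 bp
  [134,145): 11 bp

[2,2,6,6,6,8,8,9,10,10,11,11,11,13,15,17]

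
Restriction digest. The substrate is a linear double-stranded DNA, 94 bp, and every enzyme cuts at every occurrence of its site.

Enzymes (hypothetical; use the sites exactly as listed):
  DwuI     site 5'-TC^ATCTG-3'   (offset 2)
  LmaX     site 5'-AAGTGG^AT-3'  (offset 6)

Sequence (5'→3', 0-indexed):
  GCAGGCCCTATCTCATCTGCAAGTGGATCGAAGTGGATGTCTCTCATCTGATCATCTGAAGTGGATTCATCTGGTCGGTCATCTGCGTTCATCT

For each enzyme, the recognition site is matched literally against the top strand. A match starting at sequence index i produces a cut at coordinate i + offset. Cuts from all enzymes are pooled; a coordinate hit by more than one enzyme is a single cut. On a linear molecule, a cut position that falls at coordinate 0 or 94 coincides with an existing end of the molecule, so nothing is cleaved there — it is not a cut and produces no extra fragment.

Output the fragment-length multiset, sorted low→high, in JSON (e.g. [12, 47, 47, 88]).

[4,8,9,10,11,12,12,14,14]

Per-enzyme occurrences:
  DwuI (TCATCTG, off=2): starts [12, 43, 51, 66, 78] → cuts [14, 45, 53, 68, 80]
  LmaX (AAGTGGAT, off=6): starts [20, 30, 58] → cuts [26, 36, 64]

All cut coordinates (distinct, sorted): [14, 26, 36, 45, 53, 64, 68, 80]

Fragment lengths:
  [0,14): 14 bp
  [14,26): 12 bp
  [26,36): 10 bp
  [36,45): 9 bp
  [45,53): 8 bp
  [53,64): 11 bp
  [64,68): 4 bp
  [68,80): 12 bp
  [80,94): 14 bp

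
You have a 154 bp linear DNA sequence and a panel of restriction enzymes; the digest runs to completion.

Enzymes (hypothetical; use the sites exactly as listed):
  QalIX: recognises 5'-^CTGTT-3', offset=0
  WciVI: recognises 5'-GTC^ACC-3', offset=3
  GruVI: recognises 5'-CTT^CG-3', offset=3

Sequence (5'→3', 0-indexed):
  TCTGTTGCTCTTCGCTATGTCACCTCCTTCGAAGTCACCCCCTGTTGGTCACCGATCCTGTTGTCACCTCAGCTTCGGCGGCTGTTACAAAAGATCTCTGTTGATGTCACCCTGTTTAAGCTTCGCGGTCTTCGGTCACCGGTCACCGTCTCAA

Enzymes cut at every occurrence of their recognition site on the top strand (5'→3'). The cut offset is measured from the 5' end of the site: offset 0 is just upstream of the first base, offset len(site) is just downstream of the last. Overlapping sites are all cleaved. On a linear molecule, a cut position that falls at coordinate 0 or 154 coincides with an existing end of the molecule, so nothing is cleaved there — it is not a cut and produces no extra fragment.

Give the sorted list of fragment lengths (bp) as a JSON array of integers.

Per-enzyme occurrences:
  QalIX (CTGTT, off=0): starts [1, 41, 57, 81, 97, 111] → cuts [1, 41, 57, 81, 97, 111]
  WciVI (GTCACC, off=3): starts [18, 33, 47, 62, 105, 134, 141] → cuts [21, 36, 50, 65, 108, 137, 144]
  GruVI (CTTCG, off=3): starts [9, 26, 72, 120, 129] → cuts [12, 29, 75, 123, 132]

All cut coordinates (distinct, sorted): [1, 12, 21, 29, 36, 41, 50, 57, 65, 75, 81, 97, 108, 111, 123, 132, 137, 144]

Fragment lengths:
  [0,1): 1 bp
  [1,12): 11 bp
  [12,21): 9 bp
  [21,29): 8 bp
  [29,36): 7 bp
  [36,41): 5 bp
  [41,50): 9 bp
  [50,57): 7 bp
  [57,65): 8 bp
  [65,75): 10 bp
  [75,81): 6 bp
  [81,97): 16 bp
  [97,108): 11 bp
  [108,111): 3 bp
  [111,123): 12 bp
  [123,132): 9 bp
  [132,137): 5 bp
  [137,144): 7 bp
  [144,154): 10 bp

[1,3,5,5,6,7,7,7,8,8,9,9,9,10,10,11,11,12,16]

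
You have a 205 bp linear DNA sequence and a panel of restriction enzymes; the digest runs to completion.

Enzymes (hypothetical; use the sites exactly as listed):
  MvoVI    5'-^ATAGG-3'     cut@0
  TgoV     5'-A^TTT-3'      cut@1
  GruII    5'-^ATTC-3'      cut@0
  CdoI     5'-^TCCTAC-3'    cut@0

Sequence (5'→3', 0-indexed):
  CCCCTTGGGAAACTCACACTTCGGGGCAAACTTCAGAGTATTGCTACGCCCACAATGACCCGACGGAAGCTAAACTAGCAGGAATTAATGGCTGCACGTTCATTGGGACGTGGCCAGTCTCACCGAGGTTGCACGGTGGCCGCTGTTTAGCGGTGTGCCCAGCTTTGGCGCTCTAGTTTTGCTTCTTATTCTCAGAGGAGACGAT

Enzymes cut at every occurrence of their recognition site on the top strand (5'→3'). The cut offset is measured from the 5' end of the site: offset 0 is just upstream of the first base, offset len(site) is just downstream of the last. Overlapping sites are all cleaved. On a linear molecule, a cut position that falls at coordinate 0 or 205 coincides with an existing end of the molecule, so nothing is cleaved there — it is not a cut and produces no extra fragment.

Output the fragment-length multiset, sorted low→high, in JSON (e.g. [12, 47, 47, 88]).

[18,187]

Site scan:
  MvoVI (ATAGG, off=0): no sites
  TgoV (ATTT, off=1): no sites
  GruII ATTC/0: at [187] ⇒ [187]
  CdoI (TCCTAC, off=0): no sites

All cut coordinates (distinct, sorted): [187]

Fragment lengths:
  [0,187): 187 bp
  [187,205): 18 bp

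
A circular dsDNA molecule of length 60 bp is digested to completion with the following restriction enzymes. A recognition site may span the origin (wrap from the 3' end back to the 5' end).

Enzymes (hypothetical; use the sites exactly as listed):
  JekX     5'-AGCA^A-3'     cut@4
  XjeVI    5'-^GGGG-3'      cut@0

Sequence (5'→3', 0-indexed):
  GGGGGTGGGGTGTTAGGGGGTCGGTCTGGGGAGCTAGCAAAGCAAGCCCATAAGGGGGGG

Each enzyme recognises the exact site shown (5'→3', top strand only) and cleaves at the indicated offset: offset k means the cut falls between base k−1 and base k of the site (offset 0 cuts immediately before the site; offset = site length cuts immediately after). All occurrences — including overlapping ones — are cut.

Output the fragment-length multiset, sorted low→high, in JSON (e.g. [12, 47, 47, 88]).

[1,1,1,1,1,1,1,1,1,5,5,9,9,11,12]

Per-enzyme occurrences:
  JekX AGCAA/4: at [35, 40] ⇒ [39, 44]
  XjeVI GGGG/0: at [0, 1, 6, 15, 16, 27, 53, 54, 55, 56, 57, 58, 59] ⇒ [0, 1, 6, 15, 16, 27, 53, 54, 55, 56, 57, 58, 59]

Pooled cuts: [0, 1, 6, 15, 16, 27, 39, 44, 53, 54, 55, 56, 57, 58, 59]

Fragment lengths:
  0→1: 1 bp
  1→6: 5 bp
  6→15: 9 bp
  15→16: 1 bp
  16→27: 11 bp
  27→39: 12 bp
  39→44: 5 bp
  44→53: 9 bp
  53→54: 1 bp
  54→55: 1 bp
  55→56: 1 bp
  56→57: 1 bp
  57→58: 1 bp
  58→59: 1 bp
  59→0 (wrap): 60-59+0 = 1 bp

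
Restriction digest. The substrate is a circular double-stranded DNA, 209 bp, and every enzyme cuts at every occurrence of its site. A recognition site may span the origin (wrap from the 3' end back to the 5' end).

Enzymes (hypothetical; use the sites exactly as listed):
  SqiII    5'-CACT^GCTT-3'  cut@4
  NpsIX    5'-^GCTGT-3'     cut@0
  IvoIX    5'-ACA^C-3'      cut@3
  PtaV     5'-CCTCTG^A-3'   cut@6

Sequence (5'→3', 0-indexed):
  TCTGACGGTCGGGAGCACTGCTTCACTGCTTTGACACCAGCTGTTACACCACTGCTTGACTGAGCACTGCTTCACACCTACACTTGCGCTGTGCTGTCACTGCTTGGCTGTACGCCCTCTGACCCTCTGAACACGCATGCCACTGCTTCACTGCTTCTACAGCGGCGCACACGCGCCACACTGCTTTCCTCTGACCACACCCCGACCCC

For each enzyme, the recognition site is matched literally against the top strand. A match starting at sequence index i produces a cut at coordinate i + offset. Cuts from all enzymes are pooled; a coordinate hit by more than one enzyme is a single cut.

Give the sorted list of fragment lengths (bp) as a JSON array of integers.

Scan for sites:
  SqiII CACTGCTT/4: at [15, 23, 49, 64, 97, 140, 148, 178] ⇒ [19, 27, 53, 68, 101, 144, 152, 182]
  NpsIX GCTGT/0: at [39, 87, 92, 106] ⇒ [39, 87, 92, 106]
  IvoIX ACAC/3: at [33, 45, 73, 79, 130, 168, 177, 196] ⇒ [36, 48, 76, 82, 133, 171, 180, 199]
  PtaV CCTCTGA/6: at [115, 123, 187, 207] ⇒ [4, 121, 129, 193]

All cut coordinates (distinct, sorted): [4, 19, 27, 36, 39, 48, 53, 68, 76, 82, 87, 92, 101, 106, 121, 129, 133, 144, 152, 171, 180, 182, 193, 199]

Fragments:
  4→19: 15 bp
  19→27: 8 bp
  27→36: 9 bp
  36→39: 3 bp
  39→48: 9 bp
  48→53: 5 bp
  53→68: 15 bp
  68→76: 8 bp
  76→82: 6 bp
  82→87: 5 bp
  87→92: 5 bp
  92→101: 9 bp
  101→106: 5 bp
  106→121: 15 bp
  121→129: 8 bp
  129→133: 4 bp
  133→144: 11 bp
  144→152: 8 bp
  152→171: 19 bp
  171→180: 9 bp
  180→182: 2 bp
  182→193: 11 bp
  193→199: 6 bp
  199→4 (wrap): 209-199+4 = 14 bp

[2,3,4,5,5,5,5,6,6,8,8,8,8,9,9,9,9,11,11,14,15,15,15,19]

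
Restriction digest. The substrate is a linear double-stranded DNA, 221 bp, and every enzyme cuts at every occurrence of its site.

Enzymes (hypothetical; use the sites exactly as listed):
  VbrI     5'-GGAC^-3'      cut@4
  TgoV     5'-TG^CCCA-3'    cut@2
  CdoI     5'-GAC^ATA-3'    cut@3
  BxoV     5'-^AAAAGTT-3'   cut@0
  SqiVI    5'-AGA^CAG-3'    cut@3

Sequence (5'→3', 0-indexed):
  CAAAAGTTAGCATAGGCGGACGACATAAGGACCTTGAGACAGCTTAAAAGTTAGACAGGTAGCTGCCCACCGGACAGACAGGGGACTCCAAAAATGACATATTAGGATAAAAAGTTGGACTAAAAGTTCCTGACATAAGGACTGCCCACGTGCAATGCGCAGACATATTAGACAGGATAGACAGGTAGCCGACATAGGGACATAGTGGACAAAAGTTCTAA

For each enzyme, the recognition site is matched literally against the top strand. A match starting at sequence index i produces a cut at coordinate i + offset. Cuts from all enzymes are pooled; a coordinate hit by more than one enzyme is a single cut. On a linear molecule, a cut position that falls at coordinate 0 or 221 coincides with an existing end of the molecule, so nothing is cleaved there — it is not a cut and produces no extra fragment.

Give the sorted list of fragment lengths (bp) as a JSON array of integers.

[1,1,2,3,3,6,7,8,8,8,8,8,9,9,10,10,10,11,11,11,12,12,13,20,20]

Site scan:
  VbrI (GGAC, off=4): starts [17, 28, 71, 82, 116, 138, 197, 206] → cuts [21, 32, 75, 86, 120, 142, 201, 210]
  TgoV (TGCCCA, off=2): starts [63, 142] → cuts [65, 144]
  CdoI (GACATA, off=3): starts [21, 95, 131, 161, 190, 198] → cuts [24, 98, 134, 164, 193, 201]
  BxoV (AAAAGTT, off=0): starts [1, 45, 109, 121, 210] → cuts [1, 45, 109, 121, 210]
  SqiVI (AGACAG, off=3): starts [36, 52, 75, 169, 178] → cuts [39, 55, 78, 172, 181]

Pooled cuts: [1, 21, 24, 32, 39, 45, 55, 65, 75, 78, 86, 98, 109, 120, 121, 134, 142, 144, 164, 172, 181, 193, 201, 210]

Fragment lengths:
  [0,1): 1 bp
  [1,21): 20 bp
  [21,24): 3 bp
  [24,32): 8 bp
  [32,39): 7 bp
  [39,45): 6 bp
  [45,55): 10 bp
  [55,65): 10 bp
  [65,75): 10 bp
  [75,78): 3 bp
  [78,86): 8 bp
  [86,98): 12 bp
  [98,109): 11 bp
  [109,120): 11 bp
  [120,121): 1 bp
  [121,134): 13 bp
  [134,142): 8 bp
  [142,144): 2 bp
  [144,164): 20 bp
  [164,172): 8 bp
  [172,181): 9 bp
  [181,193): 12 bp
  [193,201): 8 bp
  [201,210): 9 bp
  [210,221): 11 bp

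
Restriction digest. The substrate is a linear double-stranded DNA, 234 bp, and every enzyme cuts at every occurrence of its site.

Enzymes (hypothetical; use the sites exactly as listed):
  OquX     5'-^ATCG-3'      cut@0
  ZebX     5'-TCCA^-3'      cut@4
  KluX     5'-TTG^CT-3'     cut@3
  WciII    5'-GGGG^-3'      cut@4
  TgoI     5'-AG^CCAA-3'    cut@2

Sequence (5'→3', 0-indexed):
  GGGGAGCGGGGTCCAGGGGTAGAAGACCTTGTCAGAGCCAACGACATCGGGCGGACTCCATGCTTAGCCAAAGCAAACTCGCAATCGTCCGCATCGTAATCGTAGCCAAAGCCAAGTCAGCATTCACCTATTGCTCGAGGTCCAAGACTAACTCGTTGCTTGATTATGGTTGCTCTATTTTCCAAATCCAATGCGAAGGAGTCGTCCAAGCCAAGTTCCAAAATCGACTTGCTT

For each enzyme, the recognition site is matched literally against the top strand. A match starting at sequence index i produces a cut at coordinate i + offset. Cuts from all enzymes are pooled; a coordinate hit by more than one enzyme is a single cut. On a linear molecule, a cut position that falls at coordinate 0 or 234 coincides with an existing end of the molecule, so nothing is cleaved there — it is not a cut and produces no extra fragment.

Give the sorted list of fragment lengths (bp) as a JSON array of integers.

Scan for sites:
  OquX ATCG/0: at [45, 83, 92, 98, 222] ⇒ [45, 83, 92, 98, 222]
  ZebX TCCA/4: at [11, 56, 140, 180, 186, 204, 216] ⇒ [15, 60, 144, 184, 190, 208, 220]
  KluX TTGCT/3: at [130, 155, 169, 228] ⇒ [133, 158, 172, 231]
  WciII GGGG/4: at [0, 7, 15] ⇒ [4, 11, 19]
  TgoI AGCCAA/2: at [35, 65, 103, 109, 208] ⇒ [37, 67, 105, 111, 210]

All cut coordinates (distinct, sorted): [4, 11, 15, 19, 37, 45, 60, 67, 83, 92, 98, 105, 111, 133, 144, 158, 172, 184, 190, 208, 210, 220, 222, 231]

Fragments:
  [0,4): 4 bp
  [4,11): 7 bp
  [11,15): 4 bp
  [15,19): 4 bp
  [19,37): 18 bp
  [37,45): 8 bp
  [45,60): 15 bp
  [60,67): 7 bp
  [67,83): 16 bp
  [83,92): 9 bp
  [92,98): 6 bp
  [98,105): 7 bp
  [105,111): 6 bp
  [111,133): 22 bp
  [133,144): 11 bp
  [144,158): 14 bp
  [158,172): 14 bp
  [172,184): 12 bp
  [184,190): 6 bp
  [190,208): 18 bp
  [208,210): 2 bp
  [210,220): 10 bp
  [220,222): 2 bp
  [222,231): 9 bp
  [231,234): 3 bp

[2,2,3,4,4,4,6,6,6,7,7,7,8,9,9,10,11,12,14,14,15,16,18,18,22]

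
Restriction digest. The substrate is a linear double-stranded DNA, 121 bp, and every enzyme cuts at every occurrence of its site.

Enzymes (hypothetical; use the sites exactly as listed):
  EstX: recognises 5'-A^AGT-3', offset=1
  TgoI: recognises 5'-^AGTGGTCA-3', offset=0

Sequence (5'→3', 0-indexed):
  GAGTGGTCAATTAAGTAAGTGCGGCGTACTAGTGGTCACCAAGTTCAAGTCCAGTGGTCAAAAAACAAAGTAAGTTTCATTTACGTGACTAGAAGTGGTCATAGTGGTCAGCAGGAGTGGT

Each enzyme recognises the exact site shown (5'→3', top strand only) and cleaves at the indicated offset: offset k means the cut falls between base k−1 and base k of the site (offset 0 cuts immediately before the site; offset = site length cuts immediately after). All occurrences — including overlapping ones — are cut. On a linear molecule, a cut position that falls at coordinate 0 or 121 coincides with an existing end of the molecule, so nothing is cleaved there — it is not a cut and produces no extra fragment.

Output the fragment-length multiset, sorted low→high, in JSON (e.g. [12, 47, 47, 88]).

[1,4,4,5,6,9,11,12,13,16,19,21]

Site scan:
  EstX AAGT/1: at [12, 16, 40, 46, 67, 71, 92] ⇒ [13, 17, 41, 47, 68, 72, 93]
  TgoI AGTGGTCA/0: at [1, 30, 52, 93, 102] ⇒ [1, 30, 52, 93, 102]

Pooled cuts: [1, 13, 17, 30, 41, 47, 52, 68, 72, 93, 102]

Fragment lengths:
  [0,1): 1 bp
  [1,13): 12 bp
  [13,17): 4 bp
  [17,30): 13 bp
  [30,41): 11 bp
  [41,47): 6 bp
  [47,52): 5 bp
  [52,68): 16 bp
  [68,72): 4 bp
  [72,93): 21 bp
  [93,102): 9 bp
  [102,121): 19 bp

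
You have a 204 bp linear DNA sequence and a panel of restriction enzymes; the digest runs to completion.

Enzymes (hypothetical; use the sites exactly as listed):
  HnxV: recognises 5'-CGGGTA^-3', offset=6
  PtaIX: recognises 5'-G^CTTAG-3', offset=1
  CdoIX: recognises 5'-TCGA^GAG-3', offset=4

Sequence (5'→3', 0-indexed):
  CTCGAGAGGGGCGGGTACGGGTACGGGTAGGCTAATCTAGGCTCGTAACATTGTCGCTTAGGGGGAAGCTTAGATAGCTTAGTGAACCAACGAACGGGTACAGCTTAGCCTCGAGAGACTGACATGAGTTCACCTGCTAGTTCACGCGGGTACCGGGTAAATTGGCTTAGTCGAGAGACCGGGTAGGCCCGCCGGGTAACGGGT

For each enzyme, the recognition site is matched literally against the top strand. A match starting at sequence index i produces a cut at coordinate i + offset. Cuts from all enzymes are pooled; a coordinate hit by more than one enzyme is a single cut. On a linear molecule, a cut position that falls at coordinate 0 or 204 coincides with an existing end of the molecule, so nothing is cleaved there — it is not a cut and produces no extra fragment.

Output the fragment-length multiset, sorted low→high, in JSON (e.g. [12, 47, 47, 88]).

[3,5,6,6,6,6,7,9,9,11,11,12,12,13,23,27,38]

Site scan:
  HnxV (CGGGTA, off=6): starts [11, 17, 23, 94, 146, 153, 179, 192] → cuts [17, 23, 29, 100, 152, 159, 185, 198]
  PtaIX (GCTTAG, off=1): starts [55, 67, 76, 102, 164] → cuts [56, 68, 77, 103, 165]
  CdoIX (TCGAGAG, off=4): starts [1, 110, 170] → cuts [5, 114, 174]

Pooled cuts: [5, 17, 23, 29, 56, 68, 77, 100, 103, 114, 152, 159, 165, 174, 185, 198]

Fragment lengths:
  [0,5): 5 bp
  [5,17): 12 bp
  [17,23): 6 bp
  [23,29): 6 bp
  [29,56): 27 bp
  [56,68): 12 bp
  [68,77): 9 bp
  [77,100): 23 bp
  [100,103): 3 bp
  [103,114): 11 bp
  [114,152): 38 bp
  [152,159): 7 bp
  [159,165): 6 bp
  [165,174): 9 bp
  [174,185): 11 bp
  [185,198): 13 bp
  [198,204): 6 bp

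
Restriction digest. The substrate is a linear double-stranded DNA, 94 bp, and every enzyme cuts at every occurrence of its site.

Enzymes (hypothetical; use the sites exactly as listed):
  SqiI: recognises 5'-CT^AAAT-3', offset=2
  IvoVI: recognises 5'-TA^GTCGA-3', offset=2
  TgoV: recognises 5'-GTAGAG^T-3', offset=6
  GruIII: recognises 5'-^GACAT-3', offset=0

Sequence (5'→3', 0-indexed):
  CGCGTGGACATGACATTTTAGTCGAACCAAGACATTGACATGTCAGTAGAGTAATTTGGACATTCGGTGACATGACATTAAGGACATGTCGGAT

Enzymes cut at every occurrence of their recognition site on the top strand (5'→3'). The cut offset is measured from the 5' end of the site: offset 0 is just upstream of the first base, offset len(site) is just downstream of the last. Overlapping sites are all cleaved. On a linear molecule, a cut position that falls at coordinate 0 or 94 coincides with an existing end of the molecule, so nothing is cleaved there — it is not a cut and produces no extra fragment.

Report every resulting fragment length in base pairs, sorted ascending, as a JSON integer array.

Scan for sites:
  SqiI (CTAAAT, off=2): no sites
  IvoVI TAGTCGA/2: at [18] ⇒ [20]
  TgoV GTAGAGT/6: at [45] ⇒ [51]
  GruIII GACAT/0: at [6, 11, 30, 36, 58, 68, 73, 82] ⇒ [6, 11, 30, 36, 58, 68, 73, 82]

All cut coordinates (distinct, sorted): [6, 11, 20, 30, 36, 51, 58, 68, 73, 82]

Fragment lengths:
  [0,6): 6 bp
  [6,11): 5 bp
  [11,20): 9 bp
  [20,30): 10 bp
  [30,36): 6 bp
  [36,51): 15 bp
  [51,58): 7 bp
  [58,68): 10 bp
  [68,73): 5 bp
  [73,82): 9 bp
  [82,94): 12 bp

[5,5,6,6,7,9,9,10,10,12,15]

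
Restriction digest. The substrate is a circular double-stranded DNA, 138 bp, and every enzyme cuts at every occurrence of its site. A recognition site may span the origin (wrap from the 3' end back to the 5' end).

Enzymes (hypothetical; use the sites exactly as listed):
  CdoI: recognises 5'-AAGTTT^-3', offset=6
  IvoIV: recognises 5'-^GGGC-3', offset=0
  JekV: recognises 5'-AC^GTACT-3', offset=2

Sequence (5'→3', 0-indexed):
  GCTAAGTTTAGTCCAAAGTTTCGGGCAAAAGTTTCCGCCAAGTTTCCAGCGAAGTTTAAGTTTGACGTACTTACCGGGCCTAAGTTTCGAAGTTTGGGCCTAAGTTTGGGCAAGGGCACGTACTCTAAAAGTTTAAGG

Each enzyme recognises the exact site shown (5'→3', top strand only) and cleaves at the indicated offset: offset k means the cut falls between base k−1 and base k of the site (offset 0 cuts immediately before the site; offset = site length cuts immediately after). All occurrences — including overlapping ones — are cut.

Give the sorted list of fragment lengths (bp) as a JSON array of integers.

Per-enzyme occurrences:
  CdoI AAGTTT/6: at [3, 15, 28, 39, 51, 57, 81, 89, 101, 128] ⇒ [9, 21, 34, 45, 57, 63, 87, 95, 107, 134]
  IvoIV GGGC/0: at [22, 75, 95, 107, 113, 136] ⇒ [22, 75, 95, 107, 113, 136]
  JekV ACGTACT/2: at [64, 117] ⇒ [66, 119]

All cut coordinates (distinct, sorted): [9, 21, 22, 34, 45, 57, 63, 66, 75, 87, 95, 107, 113, 119, 134, 136]

Fragment lengths:
  9→21: 12 bp
  21→22: 1 bp
  22→34: 12 bp
  34→45: 11 bp
  45→57: 12 bp
  57→63: 6 bp
  63→66: 3 bp
  66→75: 9 bp
  75→87: 12 bp
  87→95: 8 bp
  95→107: 12 bp
  107→113: 6 bp
  113→119: 6 bp
  119→134: 15 bp
  134→136: 2 bp
  136→9 (wrap): 138-136+9 = 11 bp

[1,2,3,6,6,6,8,9,11,11,12,12,12,12,12,15]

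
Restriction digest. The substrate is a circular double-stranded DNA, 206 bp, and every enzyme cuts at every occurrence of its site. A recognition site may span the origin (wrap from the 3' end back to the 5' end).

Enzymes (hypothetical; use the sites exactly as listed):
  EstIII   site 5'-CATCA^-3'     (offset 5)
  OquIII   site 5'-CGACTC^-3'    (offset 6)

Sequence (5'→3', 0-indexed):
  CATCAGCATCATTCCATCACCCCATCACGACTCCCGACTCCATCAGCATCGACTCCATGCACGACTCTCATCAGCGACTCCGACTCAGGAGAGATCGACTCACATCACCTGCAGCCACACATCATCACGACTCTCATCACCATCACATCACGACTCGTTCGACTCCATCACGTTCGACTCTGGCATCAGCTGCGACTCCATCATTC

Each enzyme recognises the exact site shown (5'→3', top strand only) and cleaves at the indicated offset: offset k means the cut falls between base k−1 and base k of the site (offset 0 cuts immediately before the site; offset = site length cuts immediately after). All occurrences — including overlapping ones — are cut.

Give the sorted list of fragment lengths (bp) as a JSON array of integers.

Per-enzyme occurrences:
  EstIII CATCA/5: at [0, 6, 14, 22, 40, 68, 102, 119, 122, 134, 140, 145, 165, 183, 198] ⇒ [5, 11, 19, 27, 45, 73, 107, 124, 127, 139, 145, 150, 170, 188, 203]
  OquIII CGACTC/6: at [27, 34, 49, 61, 74, 80, 95, 127, 150, 159, 174, 192] ⇒ [33, 40, 55, 67, 80, 86, 101, 133, 156, 165, 180, 198]

Pooled cuts: [5, 11, 19, 27, 33, 40, 45, 55, 67, 73, 80, 86, 101, 107, 124, 127, 133, 139, 145, 150, 156, 165, 170, 180, 188, 198, 203]

Fragment lengths:
  5→11: 6 bp
  11→19: 8 bp
  19→27: 8 bp
  27→33: 6 bp
  33→40: 7 bp
  40→45: 5 bp
  45→55: 10 bp
  55→67: 12 bp
  67→73: 6 bp
  73→80: 7 bp
  80→86: 6 bp
  86→101: 15 bp
  101→107: 6 bp
  107→124: 17 bp
  124→127: 3 bp
  127→133: 6 bp
  133→139: 6 bp
  139→145: 6 bp
  145→150: 5 bp
  150→156: 6 bp
  156→165: 9 bp
  165→170: 5 bp
  170→180: 10 bp
  180→188: 8 bp
  188→198: 10 bp
  198→203: 5 bp
  203→5 (wrap): 206-203+5 = 8 bp

[3,5,5,5,5,6,6,6,6,6,6,6,6,6,7,7,8,8,8,8,9,10,10,10,12,15,17]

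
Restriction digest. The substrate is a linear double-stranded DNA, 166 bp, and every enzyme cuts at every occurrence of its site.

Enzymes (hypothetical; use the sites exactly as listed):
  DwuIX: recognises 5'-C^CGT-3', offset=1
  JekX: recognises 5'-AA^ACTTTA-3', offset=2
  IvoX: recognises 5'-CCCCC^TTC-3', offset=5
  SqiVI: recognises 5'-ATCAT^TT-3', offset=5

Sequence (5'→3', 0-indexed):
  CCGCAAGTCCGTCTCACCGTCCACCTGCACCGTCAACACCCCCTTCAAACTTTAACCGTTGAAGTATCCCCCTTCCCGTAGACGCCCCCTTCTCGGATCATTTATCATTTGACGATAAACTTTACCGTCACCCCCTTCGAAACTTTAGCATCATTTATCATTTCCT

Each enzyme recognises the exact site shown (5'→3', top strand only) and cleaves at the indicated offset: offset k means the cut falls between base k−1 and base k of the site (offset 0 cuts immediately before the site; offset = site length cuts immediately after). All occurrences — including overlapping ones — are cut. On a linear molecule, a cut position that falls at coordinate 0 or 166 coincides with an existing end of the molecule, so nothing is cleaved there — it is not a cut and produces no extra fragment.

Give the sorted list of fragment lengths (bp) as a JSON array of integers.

[4,5,5,6,7,7,7,8,8,9,10,10,12,13,13,13,13,16]

Site scan:
  DwuIX CCGT/1: at [8, 16, 29, 55, 75, 124] ⇒ [9, 17, 30, 56, 76, 125]
  JekX AAACTTTA/2: at [46, 116, 139] ⇒ [48, 118, 141]
  IvoX CCCCCTTC/5: at [38, 67, 84, 130] ⇒ [43, 72, 89, 135]
  SqiVI ATCATTT/5: at [96, 103, 149, 156] ⇒ [101, 108, 154, 161]

All cut coordinates (distinct, sorted): [9, 17, 30, 43, 48, 56, 72, 76, 89, 101, 108, 118, 125, 135, 141, 154, 161]

Fragments:
  [0,9): 9 bp
  [9,17): 8 bp
  [17,30): 13 bp
  [30,43): 13 bp
  [43,48): 5 bp
  [48,56): 8 bp
  [56,72): 16 bp
  [72,76): 4 bp
  [76,89): 13 bp
  [89,101): 12 bp
  [101,108): 7 bp
  [108,118): 10 bp
  [118,125): 7 bp
  [125,135): 10 bp
  [135,141): 6 bp
  [141,154): 13 bp
  [154,161): 7 bp
  [161,166): 5 bp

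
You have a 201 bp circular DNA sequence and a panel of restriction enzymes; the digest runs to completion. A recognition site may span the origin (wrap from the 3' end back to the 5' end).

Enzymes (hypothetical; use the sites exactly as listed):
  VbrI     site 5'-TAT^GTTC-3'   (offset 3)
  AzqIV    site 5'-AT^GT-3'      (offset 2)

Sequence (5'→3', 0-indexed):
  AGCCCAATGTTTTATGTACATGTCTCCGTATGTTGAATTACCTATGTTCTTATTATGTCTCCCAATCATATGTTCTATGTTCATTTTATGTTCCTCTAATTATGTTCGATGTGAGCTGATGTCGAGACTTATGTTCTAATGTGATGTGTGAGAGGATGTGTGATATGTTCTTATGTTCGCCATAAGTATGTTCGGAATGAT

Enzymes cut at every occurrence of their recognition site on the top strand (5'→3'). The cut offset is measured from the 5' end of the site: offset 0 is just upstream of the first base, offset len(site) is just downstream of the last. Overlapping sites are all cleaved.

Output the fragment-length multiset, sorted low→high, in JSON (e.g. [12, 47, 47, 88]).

[5,6,7,7,7,8,8,9,10,10,11,11,12,12,14,14,15,15,20]

Per-enzyme occurrences:
  VbrI TATGTTC/3: at [42, 68, 75, 86, 100, 129, 163, 171, 186] ⇒ [45, 71, 78, 89, 103, 132, 166, 174, 189]
  AzqIV ATGT/2: at [6, 13, 19, 29, 43, 54, 69, 76, 87, 101, 108, 118, 130, 138, 143, 155, 164, 172, 187] ⇒ [8, 15, 21, 31, 45, 56, 71, 78, 89, 103, 110, 120, 132, 140, 145, 157, 166, 174, 189]

Pooled cuts: [8, 15, 21, 31, 45, 56, 71, 78, 89, 103, 110, 120, 132, 140, 145, 157, 166, 174, 189]

Fragment lengths:
  8→15: 7 bp
  15→21: 6 bp
  21→31: 10 bp
  31→45: 14 bp
  45→56: 11 bp
  56→71: 15 bp
  71→78: 7 bp
  78→89: 11 bp
  89→103: 14 bp
  103→110: 7 bp
  110→120: 10 bp
  120→132: 12 bp
  132→140: 8 bp
  140→145: 5 bp
  145→157: 12 bp
  157→166: 9 bp
  166→174: 8 bp
  174→189: 15 bp
  189→8 (wrap): 201-189+8 = 20 bp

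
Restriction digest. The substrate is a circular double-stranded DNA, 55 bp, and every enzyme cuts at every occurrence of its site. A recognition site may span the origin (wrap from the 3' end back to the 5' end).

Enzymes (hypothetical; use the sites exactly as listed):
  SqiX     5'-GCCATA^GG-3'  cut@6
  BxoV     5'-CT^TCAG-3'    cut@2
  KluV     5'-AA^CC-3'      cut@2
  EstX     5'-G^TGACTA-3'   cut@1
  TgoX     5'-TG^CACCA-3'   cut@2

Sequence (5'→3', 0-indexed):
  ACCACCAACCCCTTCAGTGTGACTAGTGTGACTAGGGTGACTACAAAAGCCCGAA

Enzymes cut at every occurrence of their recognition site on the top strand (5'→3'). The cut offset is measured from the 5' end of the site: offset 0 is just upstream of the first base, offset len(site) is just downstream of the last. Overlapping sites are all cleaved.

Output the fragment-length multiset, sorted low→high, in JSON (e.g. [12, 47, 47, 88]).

[5,6,7,9,9,19]

Per-enzyme occurrences:
  SqiX (GCCATAGG, off=6): no sites
  BxoV (CTTCAG, off=2): starts [11] → cuts [13]
  KluV (AACC, off=2): starts [6, 54] → cuts [1, 8]
  EstX (GTGACTA, off=1): starts [18, 27, 36] → cuts [19, 28, 37]
  TgoX (TGCACCA, off=2): no sites

All cut coordinates (distinct, sorted): [1, 8, 13, 19, 28, 37]

Fragments:
  1→8: 7 bp
  8→13: 5 bp
  13→19: 6 bp
  19→28: 9 bp
  28→37: 9 bp
  37→1 (wrap): 55-37+1 = 19 bp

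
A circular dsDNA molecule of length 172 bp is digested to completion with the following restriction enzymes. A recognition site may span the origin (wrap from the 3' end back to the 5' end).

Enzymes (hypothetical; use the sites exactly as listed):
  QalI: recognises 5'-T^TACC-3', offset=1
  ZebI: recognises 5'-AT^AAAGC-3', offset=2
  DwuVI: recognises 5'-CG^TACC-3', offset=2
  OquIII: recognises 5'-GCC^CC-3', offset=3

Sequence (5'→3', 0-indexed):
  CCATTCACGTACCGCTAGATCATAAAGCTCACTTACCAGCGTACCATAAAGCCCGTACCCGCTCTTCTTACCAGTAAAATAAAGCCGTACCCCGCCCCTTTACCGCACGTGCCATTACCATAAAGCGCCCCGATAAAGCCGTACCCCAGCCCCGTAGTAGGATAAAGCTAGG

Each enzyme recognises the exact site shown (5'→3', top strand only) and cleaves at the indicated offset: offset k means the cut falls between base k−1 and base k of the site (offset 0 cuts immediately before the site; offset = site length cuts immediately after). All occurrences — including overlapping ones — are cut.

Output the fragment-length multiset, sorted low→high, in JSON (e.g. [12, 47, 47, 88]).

Site scan:
  QalI (TTACC, off=1): starts [32, 67, 99, 114] → cuts [33, 68, 100, 115]
  ZebI (ATAAAGC, off=2): starts [21, 45, 78, 119, 132, 161] → cuts [23, 47, 80, 121, 134, 163]
  DwuVI (CGTACC, off=2): starts [7, 39, 53, 85, 139] → cuts [9, 41, 55, 87, 141]
  OquIII (GCCCC, off=3): starts [93, 126, 148] → cuts [96, 129, 151]

Pooled cuts: [9, 23, 33, 41, 47, 55, 68, 80, 87, 96, 100, 115, 121, 129, 134, 141, 151, 163]

Fragment lengths:
  9→23: 14 bp
  23→33: 10 bp
  33→41: 8 bp
  41→47: 6 bp
  47→55: 8 bp
  55→68: 13 bp
  68→80: 12 bp
  80→87: 7 bp
  87→96: 9 bp
  96→100: 4 bp
  100→115: 15 bp
  115→121: 6 bp
  121→129: 8 bp
  129→134: 5 bp
  134→141: 7 bp
  141→151: 10 bp
  151→163: 12 bp
  163→9 (wrap): 172-163+9 = 18 bp

[4,5,6,6,7,7,8,8,8,9,10,10,12,12,13,14,15,18]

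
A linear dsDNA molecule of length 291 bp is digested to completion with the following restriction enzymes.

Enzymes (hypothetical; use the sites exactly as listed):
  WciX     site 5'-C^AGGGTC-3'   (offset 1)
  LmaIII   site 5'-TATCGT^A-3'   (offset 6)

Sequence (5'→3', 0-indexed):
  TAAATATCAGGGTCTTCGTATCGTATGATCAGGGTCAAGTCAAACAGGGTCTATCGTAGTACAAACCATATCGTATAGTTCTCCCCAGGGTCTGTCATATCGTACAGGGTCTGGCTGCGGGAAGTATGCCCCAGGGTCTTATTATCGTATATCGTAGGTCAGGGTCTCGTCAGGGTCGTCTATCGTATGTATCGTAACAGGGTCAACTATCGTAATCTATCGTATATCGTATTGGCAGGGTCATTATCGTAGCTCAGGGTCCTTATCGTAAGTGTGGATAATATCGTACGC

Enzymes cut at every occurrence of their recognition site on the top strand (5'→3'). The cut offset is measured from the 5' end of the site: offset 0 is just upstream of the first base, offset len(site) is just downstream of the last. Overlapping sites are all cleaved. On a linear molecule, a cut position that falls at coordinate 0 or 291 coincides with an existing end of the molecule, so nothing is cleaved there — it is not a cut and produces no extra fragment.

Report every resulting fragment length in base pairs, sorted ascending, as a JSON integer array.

Per-enzyme occurrences:
  WciX (CAGGGTC, off=1): starts [7, 29, 44, 85, 104, 131, 159, 170, 197, 235, 254] → cuts [8, 30, 45, 86, 105, 132, 160, 171, 198, 236, 255]
  LmaIII (TATCGTA, off=6): starts [18, 51, 68, 97, 142, 149, 180, 189, 207, 217, 224, 244, 263, 281] → cuts [24, 57, 74, 103, 148, 155, 186, 195, 213, 223, 230, 250, 269, 287]

All cut coordinates (distinct, sorted): [8, 24, 30, 45, 57, 74, 86, 103, 105, 132, 148, 155, 160, 171, 186, 195, 198, 213, 223, 230, 236, 250, 255, 269, 287]

Fragment lengths:
  [0,8): 8 bp
  [8,24): 16 bp
  [24,30): 6 bp
  [30,45): 15 bp
  [45,57): 12 bp
  [57,74): 17 bp
  [74,86): 12 bp
  [86,103): 17 bp
  [103,105): 2 bp
  [105,132): 27 bp
  [132,148): 16 bp
  [148,155): 7 bp
  [155,160): 5 bp
  [160,171): 11 bp
  [171,186): 15 bp
  [186,195): 9 bp
  [195,198): 3 bp
  [198,213): 15 bp
  [213,223): 10 bp
  [223,230): 7 bp
  [230,236): 6 bp
  [236,250): 14 bp
  [250,255): 5 bp
  [255,269): 14 bp
  [269,287): 18 bp
  [287,291): 4 bp

[2,3,4,5,5,6,6,7,7,8,9,10,11,12,12,14,14,15,15,15,16,16,17,17,18,27]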